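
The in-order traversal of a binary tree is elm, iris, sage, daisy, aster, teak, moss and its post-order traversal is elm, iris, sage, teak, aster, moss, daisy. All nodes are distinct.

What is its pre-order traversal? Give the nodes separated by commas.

The last element of post-order is the root; it splits in-order into left and right subtrees.
Root daisy: left subtree has 3 nodes {elm, iris, sage}, right has 3 {aster, teak, moss}.
  Root sage: left subtree has 2 nodes {elm, iris}, right has 0 { }.
    Root iris: left subtree has 1 node {elm}, right has 0 { }.
  Root moss: left subtree has 2 nodes {aster, teak}, right has 0 { }.
    Root aster: left subtree has 0 nodes { }, right has 1 {teak}.

daisy, sage, iris, elm, moss, aster, teak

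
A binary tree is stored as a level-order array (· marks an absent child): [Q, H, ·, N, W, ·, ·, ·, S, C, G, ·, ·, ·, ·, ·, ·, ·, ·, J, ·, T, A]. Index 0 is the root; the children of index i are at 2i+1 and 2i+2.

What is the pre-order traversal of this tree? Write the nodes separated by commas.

Q, H, N, S, W, C, J, G, T, A

Pre-order visits the node, then its left subtree, then its right subtree.
Visit Q.
At Q: go left to H.
  Visit H.
  At H: go left to N.
    Visit N.
    At N: no left child.
    At N: go right to S.
      S is a leaf — visit S.
  At H: go right to W.
    Visit W.
    At W: go left to C.
      Visit C.
      At C: go left to J.
        J is a leaf — visit J.
      At C: no right child.
    At W: go right to G.
      Visit G.
      At G: go left to T.
        T is a leaf — visit T.
      At G: go right to A.
        A is a leaf — visit A.
At Q: no right child.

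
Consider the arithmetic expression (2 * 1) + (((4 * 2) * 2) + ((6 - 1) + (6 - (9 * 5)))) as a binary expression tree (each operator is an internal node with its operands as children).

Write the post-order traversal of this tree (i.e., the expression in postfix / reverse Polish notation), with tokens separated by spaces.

2 1 * 4 2 * 2 * 6 1 - 6 9 5 * - + + +

Post-order on an expression tree gives postfix notation: for each operator, emit left operand, right operand, then the operator.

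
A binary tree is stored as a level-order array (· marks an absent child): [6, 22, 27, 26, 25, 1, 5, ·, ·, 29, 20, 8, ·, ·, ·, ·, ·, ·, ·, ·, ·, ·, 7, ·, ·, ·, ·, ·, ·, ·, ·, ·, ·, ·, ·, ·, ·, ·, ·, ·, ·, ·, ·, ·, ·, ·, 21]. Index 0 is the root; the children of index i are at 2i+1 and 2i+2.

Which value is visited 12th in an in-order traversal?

In-order visits the left subtree, then the node, then the right subtree.
At 6: go left to 22.
  At 22: go left to 26.
    26 is a leaf — visit 26.
  Visit 22.
  At 22: go right to 25.
    At 25: go left to 29.
      29 is a leaf — visit 29.
    Visit 25.
    At 25: go right to 20.
      At 20: no left child.
      Visit 20.
      At 20: go right to 7.
        At 7: no left child.
        Visit 7.
        At 7: go right to 21.
          21 is a leaf — visit 21.
Visit 6.
At 6: go right to 27.
  At 27: go left to 1.
    At 1: go left to 8.
      8 is a leaf — visit 8.
    Visit 1.
    At 1: no right child.
  Visit 27.
  At 27: go right to 5.
    5 is a leaf — visit 5.
Full in-order sequence: 26, 22, 29, 25, 20, 7, 21, 6, 8, 1, 27, 5.

5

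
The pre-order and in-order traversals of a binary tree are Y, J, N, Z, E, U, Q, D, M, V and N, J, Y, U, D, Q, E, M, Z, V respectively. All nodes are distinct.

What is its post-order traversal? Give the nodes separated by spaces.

N J D Q U M E V Z Y

The first element of pre-order is the root; it splits in-order into left and right subtrees.
Root Y: left subtree has 2 nodes {N, J}, right has 7 {U, D, Q, E, M, Z, V}.
  Root J: left subtree has 1 node {N}, right has 0 { }.
  Root Z: left subtree has 5 nodes {U, D, Q, E, M}, right has 1 {V}.
    Root E: left subtree has 3 nodes {U, D, Q}, right has 1 {M}.
      Root U: left subtree has 0 nodes { }, right has 2 {D, Q}.
        Root Q: left subtree has 1 node {D}, right has 0 { }.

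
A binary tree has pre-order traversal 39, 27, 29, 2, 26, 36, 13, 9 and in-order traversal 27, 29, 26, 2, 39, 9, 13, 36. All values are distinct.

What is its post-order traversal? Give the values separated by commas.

The first element of pre-order is the root; it splits in-order into left and right subtrees.
Root 39: left subtree has 4 nodes {27, 29, 26, 2}, right has 3 {9, 13, 36}.
  Root 27: left subtree has 0 nodes { }, right has 3 {29, 26, 2}.
    Root 29: left subtree has 0 nodes { }, right has 2 {26, 2}.
      Root 2: left subtree has 1 node {26}, right has 0 { }.
  Root 36: left subtree has 2 nodes {9, 13}, right has 0 { }.
    Root 13: left subtree has 1 node {9}, right has 0 { }.

26, 2, 29, 27, 9, 13, 36, 39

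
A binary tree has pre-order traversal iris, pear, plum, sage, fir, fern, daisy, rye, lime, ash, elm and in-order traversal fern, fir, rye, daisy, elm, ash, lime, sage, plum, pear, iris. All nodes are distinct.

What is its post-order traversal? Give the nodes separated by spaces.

The first element of pre-order is the root; it splits in-order into left and right subtrees.
Root iris: left subtree has 10 nodes {fern, fir, rye, daisy, elm, ash, lime, sage, plum, pear}, right has 0 { }.
  Root pear: left subtree has 9 nodes {fern, fir, rye, daisy, elm, ash, lime, sage, plum}, right has 0 { }.
    Root plum: left subtree has 8 nodes {fern, fir, rye, daisy, elm, ash, lime, sage}, right has 0 { }.
      Root sage: left subtree has 7 nodes {fern, fir, rye, daisy, elm, ash, lime}, right has 0 { }.
        Root fir: left subtree has 1 node {fern}, right has 5 {rye, daisy, elm, ash, lime}.
          Root daisy: left subtree has 1 node {rye}, right has 3 {elm, ash, lime}.
            Root lime: left subtree has 2 nodes {elm, ash}, right has 0 { }.
              Root ash: left subtree has 1 node {elm}, right has 0 { }.

fern rye elm ash lime daisy fir sage plum pear iris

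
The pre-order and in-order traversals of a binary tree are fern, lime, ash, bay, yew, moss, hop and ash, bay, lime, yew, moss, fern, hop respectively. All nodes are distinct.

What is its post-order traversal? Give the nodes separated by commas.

bay, ash, moss, yew, lime, hop, fern

The first element of pre-order is the root; it splits in-order into left and right subtrees.
Root fern: left subtree has 5 nodes {ash, bay, lime, yew, moss}, right has 1 {hop}.
  Root lime: left subtree has 2 nodes {ash, bay}, right has 2 {yew, moss}.
    Root ash: left subtree has 0 nodes { }, right has 1 {bay}.
    Root yew: left subtree has 0 nodes { }, right has 1 {moss}.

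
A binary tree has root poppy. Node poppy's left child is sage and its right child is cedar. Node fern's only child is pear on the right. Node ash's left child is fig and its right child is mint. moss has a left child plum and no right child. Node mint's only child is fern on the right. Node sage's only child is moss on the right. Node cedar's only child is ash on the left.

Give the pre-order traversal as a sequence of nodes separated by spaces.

poppy sage moss plum cedar ash fig mint fern pear

Pre-order visits the node, then its left subtree, then its right subtree.
Visit poppy.
At poppy: go left to sage.
  Visit sage.
  At sage: no left child.
  At sage: go right to moss.
    Visit moss.
    At moss: go left to plum.
      plum is a leaf — visit plum.
    At moss: no right child.
At poppy: go right to cedar.
  Visit cedar.
  At cedar: go left to ash.
    Visit ash.
    At ash: go left to fig.
      fig is a leaf — visit fig.
    At ash: go right to mint.
      Visit mint.
      At mint: no left child.
      At mint: go right to fern.
        Visit fern.
        At fern: no left child.
        At fern: go right to pear.
          pear is a leaf — visit pear.
  At cedar: no right child.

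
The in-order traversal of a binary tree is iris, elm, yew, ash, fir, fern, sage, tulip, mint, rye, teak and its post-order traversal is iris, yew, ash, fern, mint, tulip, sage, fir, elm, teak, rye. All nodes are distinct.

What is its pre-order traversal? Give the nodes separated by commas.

The last element of post-order is the root; it splits in-order into left and right subtrees.
Root rye: left subtree has 9 nodes {iris, elm, yew, ash, fir, fern, sage, tulip, mint}, right has 1 {teak}.
  Root elm: left subtree has 1 node {iris}, right has 7 {yew, ash, fir, fern, sage, tulip, mint}.
    Root fir: left subtree has 2 nodes {yew, ash}, right has 4 {fern, sage, tulip, mint}.
      Root ash: left subtree has 1 node {yew}, right has 0 { }.
      Root sage: left subtree has 1 node {fern}, right has 2 {tulip, mint}.
        Root tulip: left subtree has 0 nodes { }, right has 1 {mint}.

rye, elm, iris, fir, ash, yew, sage, fern, tulip, mint, teak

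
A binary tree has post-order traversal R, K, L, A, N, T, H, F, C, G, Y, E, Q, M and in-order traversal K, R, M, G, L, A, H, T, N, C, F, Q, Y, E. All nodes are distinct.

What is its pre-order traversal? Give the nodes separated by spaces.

The last element of post-order is the root; it splits in-order into left and right subtrees.
Root M: left subtree has 2 nodes {K, R}, right has 11 {G, L, A, H, T, N, C, F, Q, Y, E}.
  Root K: left subtree has 0 nodes { }, right has 1 {R}.
  Root Q: left subtree has 8 nodes {G, L, A, H, T, N, C, F}, right has 2 {Y, E}.
    Root G: left subtree has 0 nodes { }, right has 7 {L, A, H, T, N, C, F}.
      Root C: left subtree has 5 nodes {L, A, H, T, N}, right has 1 {F}.
        Root H: left subtree has 2 nodes {L, A}, right has 2 {T, N}.
          Root A: left subtree has 1 node {L}, right has 0 { }.
          Root T: left subtree has 0 nodes { }, right has 1 {N}.
    Root E: left subtree has 1 node {Y}, right has 0 { }.

M K R Q G C H A L T N F E Y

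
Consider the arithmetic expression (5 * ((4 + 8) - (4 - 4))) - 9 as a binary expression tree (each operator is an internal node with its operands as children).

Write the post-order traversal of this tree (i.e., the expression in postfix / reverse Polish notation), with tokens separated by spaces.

5 4 8 + 4 4 - - * 9 -

Post-order on an expression tree gives postfix notation: for each operator, emit left operand, right operand, then the operator.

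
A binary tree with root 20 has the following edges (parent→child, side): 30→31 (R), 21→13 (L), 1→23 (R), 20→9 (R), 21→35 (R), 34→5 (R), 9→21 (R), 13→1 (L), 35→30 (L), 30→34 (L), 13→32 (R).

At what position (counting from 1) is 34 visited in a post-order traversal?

6

Post-order visits the left subtree, then the right subtree, then the node.
At 20: no left child.
At 20: go right to 9.
  At 9: no left child.
  At 9: go right to 21.
    At 21: go left to 13.
      At 13: go left to 1.
        At 1: no left child.
        At 1: go right to 23.
          23 is a leaf — visit 23.
        Visit 1.
      At 13: go right to 32.
        32 is a leaf — visit 32.
      Visit 13.
    At 21: go right to 35.
      At 35: go left to 30.
        At 30: go left to 34.
          At 34: no left child.
          At 34: go right to 5.
            5 is a leaf — visit 5.
          Visit 34.
        At 30: go right to 31.
          31 is a leaf — visit 31.
        Visit 30.
      At 35: no right child.
      Visit 35.
    Visit 21.
  Visit 9.
Visit 20.
Full post-order sequence: 23, 1, 32, 13, 5, 34, 31, 30, 35, 21, 9, 20.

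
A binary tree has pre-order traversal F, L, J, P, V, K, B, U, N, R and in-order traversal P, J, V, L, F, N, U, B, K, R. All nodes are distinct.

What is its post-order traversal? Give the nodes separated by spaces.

The first element of pre-order is the root; it splits in-order into left and right subtrees.
Root F: left subtree has 4 nodes {P, J, V, L}, right has 5 {N, U, B, K, R}.
  Root L: left subtree has 3 nodes {P, J, V}, right has 0 { }.
    Root J: left subtree has 1 node {P}, right has 1 {V}.
  Root K: left subtree has 3 nodes {N, U, B}, right has 1 {R}.
    Root B: left subtree has 2 nodes {N, U}, right has 0 { }.
      Root U: left subtree has 1 node {N}, right has 0 { }.

P V J L N U B R K F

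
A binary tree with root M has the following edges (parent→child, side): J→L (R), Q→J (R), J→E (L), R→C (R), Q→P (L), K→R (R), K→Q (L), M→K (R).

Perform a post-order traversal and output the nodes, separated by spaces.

Post-order visits the left subtree, then the right subtree, then the node.
At M: no left child.
At M: go right to K.
  At K: go left to Q.
    At Q: go left to P.
      P is a leaf — visit P.
    At Q: go right to J.
      At J: go left to E.
        E is a leaf — visit E.
      At J: go right to L.
        L is a leaf — visit L.
      Visit J.
    Visit Q.
  At K: go right to R.
    At R: no left child.
    At R: go right to C.
      C is a leaf — visit C.
    Visit R.
  Visit K.
Visit M.

P E L J Q C R K M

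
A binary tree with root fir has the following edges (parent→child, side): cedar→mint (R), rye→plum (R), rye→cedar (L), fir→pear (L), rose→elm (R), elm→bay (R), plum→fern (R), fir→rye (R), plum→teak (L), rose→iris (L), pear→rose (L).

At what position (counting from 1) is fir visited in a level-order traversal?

Level-order visits nodes level by level from the root, left to right within each level.
Level 0: fir
Level 1: pear, rye
Level 2: rose, cedar, plum
Level 3: iris, elm, mint, teak, fern
Level 4: bay
Full level-order sequence: fir, pear, rye, rose, cedar, plum, iris, elm, mint, teak, fern, bay.

1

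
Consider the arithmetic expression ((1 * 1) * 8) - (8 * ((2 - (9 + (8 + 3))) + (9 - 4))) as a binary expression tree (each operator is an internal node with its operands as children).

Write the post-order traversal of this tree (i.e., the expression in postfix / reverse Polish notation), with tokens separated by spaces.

Post-order on an expression tree gives postfix notation: for each operator, emit left operand, right operand, then the operator.

1 1 * 8 * 8 2 9 8 3 + + - 9 4 - + * -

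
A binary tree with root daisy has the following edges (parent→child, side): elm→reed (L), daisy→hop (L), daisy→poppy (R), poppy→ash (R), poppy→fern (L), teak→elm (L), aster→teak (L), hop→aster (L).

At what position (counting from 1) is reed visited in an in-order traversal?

1

In-order visits the left subtree, then the node, then the right subtree.
At daisy: go left to hop.
  At hop: go left to aster.
    At aster: go left to teak.
      At teak: go left to elm.
        At elm: go left to reed.
          reed is a leaf — visit reed.
        Visit elm.
        At elm: no right child.
      Visit teak.
      At teak: no right child.
    Visit aster.
    At aster: no right child.
  Visit hop.
  At hop: no right child.
Visit daisy.
At daisy: go right to poppy.
  At poppy: go left to fern.
    fern is a leaf — visit fern.
  Visit poppy.
  At poppy: go right to ash.
    ash is a leaf — visit ash.
Full in-order sequence: reed, elm, teak, aster, hop, daisy, fern, poppy, ash.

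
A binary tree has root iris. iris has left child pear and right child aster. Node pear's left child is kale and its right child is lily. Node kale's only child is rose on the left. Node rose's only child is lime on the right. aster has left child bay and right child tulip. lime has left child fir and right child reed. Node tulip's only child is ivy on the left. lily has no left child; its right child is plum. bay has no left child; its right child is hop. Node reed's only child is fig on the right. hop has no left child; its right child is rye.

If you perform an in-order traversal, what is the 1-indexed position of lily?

In-order visits the left subtree, then the node, then the right subtree.
At iris: go left to pear.
  At pear: go left to kale.
    At kale: go left to rose.
      At rose: no left child.
      Visit rose.
      At rose: go right to lime.
        At lime: go left to fir.
          fir is a leaf — visit fir.
        Visit lime.
        At lime: go right to reed.
          At reed: no left child.
          Visit reed.
          At reed: go right to fig.
            fig is a leaf — visit fig.
    Visit kale.
    At kale: no right child.
  Visit pear.
  At pear: go right to lily.
    At lily: no left child.
    Visit lily.
    At lily: go right to plum.
      plum is a leaf — visit plum.
Visit iris.
At iris: go right to aster.
  At aster: go left to bay.
    At bay: no left child.
    Visit bay.
    At bay: go right to hop.
      At hop: no left child.
      Visit hop.
      At hop: go right to rye.
        rye is a leaf — visit rye.
  Visit aster.
  At aster: go right to tulip.
    At tulip: go left to ivy.
      ivy is a leaf — visit ivy.
    Visit tulip.
    At tulip: no right child.
Full in-order sequence: rose, fir, lime, reed, fig, kale, pear, lily, plum, iris, bay, hop, rye, aster, ivy, tulip.

8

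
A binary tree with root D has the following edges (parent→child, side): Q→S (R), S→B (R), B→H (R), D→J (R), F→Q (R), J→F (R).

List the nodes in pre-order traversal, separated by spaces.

D J F Q S B H

Pre-order visits the node, then its left subtree, then its right subtree.
Visit D.
At D: no left child.
At D: go right to J.
  Visit J.
  At J: no left child.
  At J: go right to F.
    Visit F.
    At F: no left child.
    At F: go right to Q.
      Visit Q.
      At Q: no left child.
      At Q: go right to S.
        Visit S.
        At S: no left child.
        At S: go right to B.
          Visit B.
          At B: no left child.
          At B: go right to H.
            H is a leaf — visit H.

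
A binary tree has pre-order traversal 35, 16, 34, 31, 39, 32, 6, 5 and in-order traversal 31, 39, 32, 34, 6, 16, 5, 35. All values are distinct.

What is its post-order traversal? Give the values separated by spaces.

The first element of pre-order is the root; it splits in-order into left and right subtrees.
Root 35: left subtree has 7 nodes {31, 39, 32, 34, 6, 16, 5}, right has 0 { }.
  Root 16: left subtree has 5 nodes {31, 39, 32, 34, 6}, right has 1 {5}.
    Root 34: left subtree has 3 nodes {31, 39, 32}, right has 1 {6}.
      Root 31: left subtree has 0 nodes { }, right has 2 {39, 32}.
        Root 39: left subtree has 0 nodes { }, right has 1 {32}.

32 39 31 6 34 5 16 35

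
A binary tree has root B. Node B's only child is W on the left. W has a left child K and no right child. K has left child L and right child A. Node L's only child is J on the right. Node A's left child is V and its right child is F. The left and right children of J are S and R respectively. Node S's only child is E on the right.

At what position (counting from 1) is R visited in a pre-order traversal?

Pre-order visits the node, then its left subtree, then its right subtree.
Visit B.
At B: go left to W.
  Visit W.
  At W: go left to K.
    Visit K.
    At K: go left to L.
      Visit L.
      At L: no left child.
      At L: go right to J.
        Visit J.
        At J: go left to S.
          Visit S.
          At S: no left child.
          At S: go right to E.
            E is a leaf — visit E.
        At J: go right to R.
          R is a leaf — visit R.
    At K: go right to A.
      Visit A.
      At A: go left to V.
        V is a leaf — visit V.
      At A: go right to F.
        F is a leaf — visit F.
  At W: no right child.
At B: no right child.
Full pre-order sequence: B, W, K, L, J, S, E, R, A, V, F.

8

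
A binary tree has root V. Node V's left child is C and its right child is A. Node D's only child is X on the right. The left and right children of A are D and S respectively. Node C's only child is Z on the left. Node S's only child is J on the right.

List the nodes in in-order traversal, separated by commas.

In-order visits the left subtree, then the node, then the right subtree.
At V: go left to C.
  At C: go left to Z.
    Z is a leaf — visit Z.
  Visit C.
  At C: no right child.
Visit V.
At V: go right to A.
  At A: go left to D.
    At D: no left child.
    Visit D.
    At D: go right to X.
      X is a leaf — visit X.
  Visit A.
  At A: go right to S.
    At S: no left child.
    Visit S.
    At S: go right to J.
      J is a leaf — visit J.

Z, C, V, D, X, A, S, J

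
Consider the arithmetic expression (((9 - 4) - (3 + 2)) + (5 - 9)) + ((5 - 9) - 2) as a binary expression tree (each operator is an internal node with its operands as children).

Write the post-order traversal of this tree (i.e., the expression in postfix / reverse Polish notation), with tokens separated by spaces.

Post-order on an expression tree gives postfix notation: for each operator, emit left operand, right operand, then the operator.

9 4 - 3 2 + - 5 9 - + 5 9 - 2 - +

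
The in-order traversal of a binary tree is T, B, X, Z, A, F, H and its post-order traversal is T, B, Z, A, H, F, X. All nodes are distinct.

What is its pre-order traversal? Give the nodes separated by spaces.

The last element of post-order is the root; it splits in-order into left and right subtrees.
Root X: left subtree has 2 nodes {T, B}, right has 4 {Z, A, F, H}.
  Root B: left subtree has 1 node {T}, right has 0 { }.
  Root F: left subtree has 2 nodes {Z, A}, right has 1 {H}.
    Root A: left subtree has 1 node {Z}, right has 0 { }.

X B T F A Z H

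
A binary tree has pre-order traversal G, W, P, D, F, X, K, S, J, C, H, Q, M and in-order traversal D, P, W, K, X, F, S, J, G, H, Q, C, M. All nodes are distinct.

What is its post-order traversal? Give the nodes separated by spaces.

The first element of pre-order is the root; it splits in-order into left and right subtrees.
Root G: left subtree has 8 nodes {D, P, W, K, X, F, S, J}, right has 4 {H, Q, C, M}.
  Root W: left subtree has 2 nodes {D, P}, right has 5 {K, X, F, S, J}.
    Root P: left subtree has 1 node {D}, right has 0 { }.
    Root F: left subtree has 2 nodes {K, X}, right has 2 {S, J}.
      Root X: left subtree has 1 node {K}, right has 0 { }.
      Root S: left subtree has 0 nodes { }, right has 1 {J}.
  Root C: left subtree has 2 nodes {H, Q}, right has 1 {M}.
    Root H: left subtree has 0 nodes { }, right has 1 {Q}.

D P K X J S F W Q H M C G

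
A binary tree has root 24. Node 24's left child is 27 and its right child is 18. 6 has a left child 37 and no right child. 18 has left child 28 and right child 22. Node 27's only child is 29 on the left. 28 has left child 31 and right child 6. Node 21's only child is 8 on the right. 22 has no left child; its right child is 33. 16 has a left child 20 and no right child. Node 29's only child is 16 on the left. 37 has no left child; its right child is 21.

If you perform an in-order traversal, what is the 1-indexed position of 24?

5

In-order visits the left subtree, then the node, then the right subtree.
At 24: go left to 27.
  At 27: go left to 29.
    At 29: go left to 16.
      At 16: go left to 20.
        20 is a leaf — visit 20.
      Visit 16.
      At 16: no right child.
    Visit 29.
    At 29: no right child.
  Visit 27.
  At 27: no right child.
Visit 24.
At 24: go right to 18.
  At 18: go left to 28.
    At 28: go left to 31.
      31 is a leaf — visit 31.
    Visit 28.
    At 28: go right to 6.
      At 6: go left to 37.
        At 37: no left child.
        Visit 37.
        At 37: go right to 21.
          At 21: no left child.
          Visit 21.
          At 21: go right to 8.
            8 is a leaf — visit 8.
      Visit 6.
      At 6: no right child.
  Visit 18.
  At 18: go right to 22.
    At 22: no left child.
    Visit 22.
    At 22: go right to 33.
      33 is a leaf — visit 33.
Full in-order sequence: 20, 16, 29, 27, 24, 31, 28, 37, 21, 8, 6, 18, 22, 33.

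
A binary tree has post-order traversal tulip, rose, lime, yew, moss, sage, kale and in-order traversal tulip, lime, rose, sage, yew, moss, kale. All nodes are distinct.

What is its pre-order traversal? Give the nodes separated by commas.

kale, sage, lime, tulip, rose, moss, yew

The last element of post-order is the root; it splits in-order into left and right subtrees.
Root kale: left subtree has 6 nodes {tulip, lime, rose, sage, yew, moss}, right has 0 { }.
  Root sage: left subtree has 3 nodes {tulip, lime, rose}, right has 2 {yew, moss}.
    Root lime: left subtree has 1 node {tulip}, right has 1 {rose}.
    Root moss: left subtree has 1 node {yew}, right has 0 { }.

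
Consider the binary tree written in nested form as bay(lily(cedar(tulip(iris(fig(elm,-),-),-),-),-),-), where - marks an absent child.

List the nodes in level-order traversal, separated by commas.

Level-order visits nodes level by level from the root, left to right within each level.
Level 0: bay
Level 1: lily
Level 2: cedar
Level 3: tulip
Level 4: iris
Level 5: fig
Level 6: elm

bay, lily, cedar, tulip, iris, fig, elm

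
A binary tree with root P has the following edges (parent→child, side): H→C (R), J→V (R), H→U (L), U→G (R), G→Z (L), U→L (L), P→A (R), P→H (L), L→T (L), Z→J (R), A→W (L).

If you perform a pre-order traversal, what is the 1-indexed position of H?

Pre-order visits the node, then its left subtree, then its right subtree.
Visit P.
At P: go left to H.
  Visit H.
  At H: go left to U.
    Visit U.
    At U: go left to L.
      Visit L.
      At L: go left to T.
        T is a leaf — visit T.
      At L: no right child.
    At U: go right to G.
      Visit G.
      At G: go left to Z.
        Visit Z.
        At Z: no left child.
        At Z: go right to J.
          Visit J.
          At J: no left child.
          At J: go right to V.
            V is a leaf — visit V.
      At G: no right child.
  At H: go right to C.
    C is a leaf — visit C.
At P: go right to A.
  Visit A.
  At A: go left to W.
    W is a leaf — visit W.
  At A: no right child.
Full pre-order sequence: P, H, U, L, T, G, Z, J, V, C, A, W.

2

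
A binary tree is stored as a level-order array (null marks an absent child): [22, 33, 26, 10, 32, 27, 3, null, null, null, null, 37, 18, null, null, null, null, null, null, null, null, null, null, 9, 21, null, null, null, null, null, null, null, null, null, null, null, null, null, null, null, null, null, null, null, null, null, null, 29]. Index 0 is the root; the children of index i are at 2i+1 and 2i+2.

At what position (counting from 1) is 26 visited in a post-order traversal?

Post-order visits the left subtree, then the right subtree, then the node.
At 22: go left to 33.
  At 33: go left to 10.
    10 is a leaf — visit 10.
  At 33: go right to 32.
    32 is a leaf — visit 32.
  Visit 33.
At 22: go right to 26.
  At 26: go left to 27.
    At 27: go left to 37.
      At 37: go left to 9.
        At 9: go left to 29.
          29 is a leaf — visit 29.
        At 9: no right child.
        Visit 9.
      At 37: go right to 21.
        21 is a leaf — visit 21.
      Visit 37.
    At 27: go right to 18.
      18 is a leaf — visit 18.
    Visit 27.
  At 26: go right to 3.
    3 is a leaf — visit 3.
  Visit 26.
Visit 22.
Full post-order sequence: 10, 32, 33, 29, 9, 21, 37, 18, 27, 3, 26, 22.

11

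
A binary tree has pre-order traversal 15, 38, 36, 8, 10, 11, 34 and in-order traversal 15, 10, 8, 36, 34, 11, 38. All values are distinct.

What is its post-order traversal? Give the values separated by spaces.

10 8 34 11 36 38 15

The first element of pre-order is the root; it splits in-order into left and right subtrees.
Root 15: left subtree has 0 nodes { }, right has 6 {10, 8, 36, 34, 11, 38}.
  Root 38: left subtree has 5 nodes {10, 8, 36, 34, 11}, right has 0 { }.
    Root 36: left subtree has 2 nodes {10, 8}, right has 2 {34, 11}.
      Root 8: left subtree has 1 node {10}, right has 0 { }.
      Root 11: left subtree has 1 node {34}, right has 0 { }.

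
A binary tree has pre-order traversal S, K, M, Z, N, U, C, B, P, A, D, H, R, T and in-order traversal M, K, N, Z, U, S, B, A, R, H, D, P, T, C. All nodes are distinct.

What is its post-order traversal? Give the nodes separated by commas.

M, N, U, Z, K, R, H, D, A, T, P, B, C, S

The first element of pre-order is the root; it splits in-order into left and right subtrees.
Root S: left subtree has 5 nodes {M, K, N, Z, U}, right has 8 {B, A, R, H, D, P, T, C}.
  Root K: left subtree has 1 node {M}, right has 3 {N, Z, U}.
    Root Z: left subtree has 1 node {N}, right has 1 {U}.
  Root C: left subtree has 7 nodes {B, A, R, H, D, P, T}, right has 0 { }.
    Root B: left subtree has 0 nodes { }, right has 6 {A, R, H, D, P, T}.
      Root P: left subtree has 4 nodes {A, R, H, D}, right has 1 {T}.
        Root A: left subtree has 0 nodes { }, right has 3 {R, H, D}.
          Root D: left subtree has 2 nodes {R, H}, right has 0 { }.
            Root H: left subtree has 1 node {R}, right has 0 { }.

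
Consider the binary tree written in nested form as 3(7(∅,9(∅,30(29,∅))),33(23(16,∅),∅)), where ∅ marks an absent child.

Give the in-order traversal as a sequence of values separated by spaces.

In-order visits the left subtree, then the node, then the right subtree.
At 3: go left to 7.
  At 7: no left child.
  Visit 7.
  At 7: go right to 9.
    At 9: no left child.
    Visit 9.
    At 9: go right to 30.
      At 30: go left to 29.
        29 is a leaf — visit 29.
      Visit 30.
      At 30: no right child.
Visit 3.
At 3: go right to 33.
  At 33: go left to 23.
    At 23: go left to 16.
      16 is a leaf — visit 16.
    Visit 23.
    At 23: no right child.
  Visit 33.
  At 33: no right child.

7 9 29 30 3 16 23 33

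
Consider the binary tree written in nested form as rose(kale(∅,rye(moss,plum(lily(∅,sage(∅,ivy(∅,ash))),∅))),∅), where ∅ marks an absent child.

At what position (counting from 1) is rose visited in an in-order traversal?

In-order visits the left subtree, then the node, then the right subtree.
At rose: go left to kale.
  At kale: no left child.
  Visit kale.
  At kale: go right to rye.
    At rye: go left to moss.
      moss is a leaf — visit moss.
    Visit rye.
    At rye: go right to plum.
      At plum: go left to lily.
        At lily: no left child.
        Visit lily.
        At lily: go right to sage.
          At sage: no left child.
          Visit sage.
          At sage: go right to ivy.
            At ivy: no left child.
            Visit ivy.
            At ivy: go right to ash.
              ash is a leaf — visit ash.
      Visit plum.
      At plum: no right child.
Visit rose.
At rose: no right child.
Full in-order sequence: kale, moss, rye, lily, sage, ivy, ash, plum, rose.

9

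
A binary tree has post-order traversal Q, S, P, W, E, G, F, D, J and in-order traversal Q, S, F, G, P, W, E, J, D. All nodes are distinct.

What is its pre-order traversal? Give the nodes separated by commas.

J, F, S, Q, G, E, W, P, D

The last element of post-order is the root; it splits in-order into left and right subtrees.
Root J: left subtree has 7 nodes {Q, S, F, G, P, W, E}, right has 1 {D}.
  Root F: left subtree has 2 nodes {Q, S}, right has 4 {G, P, W, E}.
    Root S: left subtree has 1 node {Q}, right has 0 { }.
    Root G: left subtree has 0 nodes { }, right has 3 {P, W, E}.
      Root E: left subtree has 2 nodes {P, W}, right has 0 { }.
        Root W: left subtree has 1 node {P}, right has 0 { }.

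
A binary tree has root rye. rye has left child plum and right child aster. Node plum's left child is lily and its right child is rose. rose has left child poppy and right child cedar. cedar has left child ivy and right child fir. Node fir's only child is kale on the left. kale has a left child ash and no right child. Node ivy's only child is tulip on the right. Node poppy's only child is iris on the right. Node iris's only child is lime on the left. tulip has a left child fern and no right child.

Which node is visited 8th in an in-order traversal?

In-order visits the left subtree, then the node, then the right subtree.
At rye: go left to plum.
  At plum: go left to lily.
    lily is a leaf — visit lily.
  Visit plum.
  At plum: go right to rose.
    At rose: go left to poppy.
      At poppy: no left child.
      Visit poppy.
      At poppy: go right to iris.
        At iris: go left to lime.
          lime is a leaf — visit lime.
        Visit iris.
        At iris: no right child.
    Visit rose.
    At rose: go right to cedar.
      At cedar: go left to ivy.
        At ivy: no left child.
        Visit ivy.
        At ivy: go right to tulip.
          At tulip: go left to fern.
            fern is a leaf — visit fern.
          Visit tulip.
          At tulip: no right child.
      Visit cedar.
      At cedar: go right to fir.
        At fir: go left to kale.
          At kale: go left to ash.
            ash is a leaf — visit ash.
          Visit kale.
          At kale: no right child.
        Visit fir.
        At fir: no right child.
Visit rye.
At rye: go right to aster.
  aster is a leaf — visit aster.
Full in-order sequence: lily, plum, poppy, lime, iris, rose, ivy, fern, tulip, cedar, ash, kale, fir, rye, aster.

fern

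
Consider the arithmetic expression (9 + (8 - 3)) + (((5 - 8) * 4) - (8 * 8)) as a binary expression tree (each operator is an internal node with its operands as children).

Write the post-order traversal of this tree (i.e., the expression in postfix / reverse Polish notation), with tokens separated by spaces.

9 8 3 - + 5 8 - 4 * 8 8 * - +

Post-order on an expression tree gives postfix notation: for each operator, emit left operand, right operand, then the operator.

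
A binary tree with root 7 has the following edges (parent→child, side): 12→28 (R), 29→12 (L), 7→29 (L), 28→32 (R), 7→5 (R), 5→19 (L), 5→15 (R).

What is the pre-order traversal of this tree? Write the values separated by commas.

7, 29, 12, 28, 32, 5, 19, 15

Pre-order visits the node, then its left subtree, then its right subtree.
Visit 7.
At 7: go left to 29.
  Visit 29.
  At 29: go left to 12.
    Visit 12.
    At 12: no left child.
    At 12: go right to 28.
      Visit 28.
      At 28: no left child.
      At 28: go right to 32.
        32 is a leaf — visit 32.
  At 29: no right child.
At 7: go right to 5.
  Visit 5.
  At 5: go left to 19.
    19 is a leaf — visit 19.
  At 5: go right to 15.
    15 is a leaf — visit 15.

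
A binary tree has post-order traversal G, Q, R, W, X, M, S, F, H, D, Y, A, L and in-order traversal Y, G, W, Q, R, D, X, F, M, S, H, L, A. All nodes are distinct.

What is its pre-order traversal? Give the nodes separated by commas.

L, Y, D, W, G, R, Q, H, F, X, S, M, A

The last element of post-order is the root; it splits in-order into left and right subtrees.
Root L: left subtree has 11 nodes {Y, G, W, Q, R, D, X, F, M, S, H}, right has 1 {A}.
  Root Y: left subtree has 0 nodes { }, right has 10 {G, W, Q, R, D, X, F, M, S, H}.
    Root D: left subtree has 4 nodes {G, W, Q, R}, right has 5 {X, F, M, S, H}.
      Root W: left subtree has 1 node {G}, right has 2 {Q, R}.
        Root R: left subtree has 1 node {Q}, right has 0 { }.
      Root H: left subtree has 4 nodes {X, F, M, S}, right has 0 { }.
        Root F: left subtree has 1 node {X}, right has 2 {M, S}.
          Root S: left subtree has 1 node {M}, right has 0 { }.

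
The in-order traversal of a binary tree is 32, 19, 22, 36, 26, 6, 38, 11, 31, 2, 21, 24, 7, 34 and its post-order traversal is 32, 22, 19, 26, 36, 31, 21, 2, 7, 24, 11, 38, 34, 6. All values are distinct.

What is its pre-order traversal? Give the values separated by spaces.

The last element of post-order is the root; it splits in-order into left and right subtrees.
Root 6: left subtree has 5 nodes {32, 19, 22, 36, 26}, right has 8 {38, 11, 31, 2, 21, 24, 7, 34}.
  Root 36: left subtree has 3 nodes {32, 19, 22}, right has 1 {26}.
    Root 19: left subtree has 1 node {32}, right has 1 {22}.
  Root 34: left subtree has 7 nodes {38, 11, 31, 2, 21, 24, 7}, right has 0 { }.
    Root 38: left subtree has 0 nodes { }, right has 6 {11, 31, 2, 21, 24, 7}.
      Root 11: left subtree has 0 nodes { }, right has 5 {31, 2, 21, 24, 7}.
        Root 24: left subtree has 3 nodes {31, 2, 21}, right has 1 {7}.
          Root 2: left subtree has 1 node {31}, right has 1 {21}.

6 36 19 32 22 26 34 38 11 24 2 31 21 7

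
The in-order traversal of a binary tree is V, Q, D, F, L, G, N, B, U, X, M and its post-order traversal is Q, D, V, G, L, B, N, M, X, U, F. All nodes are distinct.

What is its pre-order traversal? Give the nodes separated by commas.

The last element of post-order is the root; it splits in-order into left and right subtrees.
Root F: left subtree has 3 nodes {V, Q, D}, right has 7 {L, G, N, B, U, X, M}.
  Root V: left subtree has 0 nodes { }, right has 2 {Q, D}.
    Root D: left subtree has 1 node {Q}, right has 0 { }.
  Root U: left subtree has 4 nodes {L, G, N, B}, right has 2 {X, M}.
    Root N: left subtree has 2 nodes {L, G}, right has 1 {B}.
      Root L: left subtree has 0 nodes { }, right has 1 {G}.
    Root X: left subtree has 0 nodes { }, right has 1 {M}.

F, V, D, Q, U, N, L, G, B, X, M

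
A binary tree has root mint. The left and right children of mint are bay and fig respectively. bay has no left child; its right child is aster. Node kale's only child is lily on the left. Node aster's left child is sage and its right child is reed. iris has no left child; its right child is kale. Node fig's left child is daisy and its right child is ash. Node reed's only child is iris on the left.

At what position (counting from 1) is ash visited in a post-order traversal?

9

Post-order visits the left subtree, then the right subtree, then the node.
At mint: go left to bay.
  At bay: no left child.
  At bay: go right to aster.
    At aster: go left to sage.
      sage is a leaf — visit sage.
    At aster: go right to reed.
      At reed: go left to iris.
        At iris: no left child.
        At iris: go right to kale.
          At kale: go left to lily.
            lily is a leaf — visit lily.
          At kale: no right child.
          Visit kale.
        Visit iris.
      At reed: no right child.
      Visit reed.
    Visit aster.
  Visit bay.
At mint: go right to fig.
  At fig: go left to daisy.
    daisy is a leaf — visit daisy.
  At fig: go right to ash.
    ash is a leaf — visit ash.
  Visit fig.
Visit mint.
Full post-order sequence: sage, lily, kale, iris, reed, aster, bay, daisy, ash, fig, mint.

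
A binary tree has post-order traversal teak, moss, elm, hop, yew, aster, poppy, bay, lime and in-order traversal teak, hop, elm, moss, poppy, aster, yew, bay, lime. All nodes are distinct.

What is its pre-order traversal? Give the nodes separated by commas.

The last element of post-order is the root; it splits in-order into left and right subtrees.
Root lime: left subtree has 8 nodes {teak, hop, elm, moss, poppy, aster, yew, bay}, right has 0 { }.
  Root bay: left subtree has 7 nodes {teak, hop, elm, moss, poppy, aster, yew}, right has 0 { }.
    Root poppy: left subtree has 4 nodes {teak, hop, elm, moss}, right has 2 {aster, yew}.
      Root hop: left subtree has 1 node {teak}, right has 2 {elm, moss}.
        Root elm: left subtree has 0 nodes { }, right has 1 {moss}.
      Root aster: left subtree has 0 nodes { }, right has 1 {yew}.

lime, bay, poppy, hop, teak, elm, moss, aster, yew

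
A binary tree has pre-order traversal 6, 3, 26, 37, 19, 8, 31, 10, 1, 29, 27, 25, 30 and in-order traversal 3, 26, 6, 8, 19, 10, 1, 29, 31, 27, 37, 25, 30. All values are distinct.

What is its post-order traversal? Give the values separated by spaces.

The first element of pre-order is the root; it splits in-order into left and right subtrees.
Root 6: left subtree has 2 nodes {3, 26}, right has 10 {8, 19, 10, 1, 29, 31, 27, 37, 25, 30}.
  Root 3: left subtree has 0 nodes { }, right has 1 {26}.
  Root 37: left subtree has 7 nodes {8, 19, 10, 1, 29, 31, 27}, right has 2 {25, 30}.
    Root 19: left subtree has 1 node {8}, right has 5 {10, 1, 29, 31, 27}.
      Root 31: left subtree has 3 nodes {10, 1, 29}, right has 1 {27}.
        Root 10: left subtree has 0 nodes { }, right has 2 {1, 29}.
          Root 1: left subtree has 0 nodes { }, right has 1 {29}.
    Root 25: left subtree has 0 nodes { }, right has 1 {30}.

26 3 8 29 1 10 27 31 19 30 25 37 6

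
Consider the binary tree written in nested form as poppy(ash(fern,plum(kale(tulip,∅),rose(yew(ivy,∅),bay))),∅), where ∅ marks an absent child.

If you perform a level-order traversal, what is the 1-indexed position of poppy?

1

Level-order visits nodes level by level from the root, left to right within each level.
Level 0: poppy
Level 1: ash
Level 2: fern, plum
Level 3: kale, rose
Level 4: tulip, yew, bay
Level 5: ivy
Full level-order sequence: poppy, ash, fern, plum, kale, rose, tulip, yew, bay, ivy.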